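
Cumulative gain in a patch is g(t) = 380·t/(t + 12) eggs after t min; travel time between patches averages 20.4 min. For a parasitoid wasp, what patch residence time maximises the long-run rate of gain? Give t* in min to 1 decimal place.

15.6 min

Optimal t* satisfies g'(t*) = g(t*)/(T + t*).
g'(t) = 380·12/(t + 12)². Setting 380·12/(t+12)² = 380t/[(t+12)(20.4+t)] gives 12(20.4+t) = t(t+12), so t² = 12×20.4 = 244.8.
t* = √244.8 = 15.65 min.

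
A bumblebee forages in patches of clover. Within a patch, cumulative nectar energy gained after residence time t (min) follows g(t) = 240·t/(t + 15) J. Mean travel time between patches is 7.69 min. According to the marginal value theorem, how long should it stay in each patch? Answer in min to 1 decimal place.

Optimal t* satisfies g'(t*) = g(t*)/(T + t*).
g'(t) = 240·15/(t + 15)². Setting 240·15/(t+15)² = 240t/[(t+15)(7.69+t)] gives 15(7.69+t) = t(t+15), so t² = 15×7.69 = 115.4.
t* = √115.4 = 10.74 min.

10.7 min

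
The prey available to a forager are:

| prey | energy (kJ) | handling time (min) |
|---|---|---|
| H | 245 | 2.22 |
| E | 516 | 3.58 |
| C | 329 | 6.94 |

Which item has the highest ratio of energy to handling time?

In descending order of E/h:
E: 516/3.58 = 144 kJ/min
H: 245/2.22 = 110 kJ/min
C: 329/6.94 = 47.4 kJ/min

E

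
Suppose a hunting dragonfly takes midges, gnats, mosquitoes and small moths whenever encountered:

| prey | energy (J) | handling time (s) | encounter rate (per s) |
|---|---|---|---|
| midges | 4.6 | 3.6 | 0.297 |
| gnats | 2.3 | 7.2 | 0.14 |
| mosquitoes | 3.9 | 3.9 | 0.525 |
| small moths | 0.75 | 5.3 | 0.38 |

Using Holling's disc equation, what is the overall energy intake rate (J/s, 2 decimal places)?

Energy encountered per unit search time: 0.297×4.6 + 0.14×2.3 + 0.525×3.9 + 0.38×0.75 = 4.021 J/s.
Handling time per unit search time: 0.297×3.6 + 0.14×7.2 + 0.525×3.9 + 0.38×5.3 = 6.139.
Rate = 4.021/(1 + 6.139) = 0.5632 J/s.

0.56 J/s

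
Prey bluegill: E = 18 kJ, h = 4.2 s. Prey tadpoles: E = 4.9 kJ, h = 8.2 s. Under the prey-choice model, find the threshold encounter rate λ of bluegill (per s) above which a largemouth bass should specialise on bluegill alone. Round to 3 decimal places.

At the threshold, the rate on bluegill alone equals the profitability of tadpoles: λ·18/(1 + λ·4.2) = 4.9/8.2 = 0.5976.
Rearranging, λ(18 − 0.5976×4.2) = 0.5976, so λ = 0.5976/15.49 = 0.03858 per s.

0.039 per s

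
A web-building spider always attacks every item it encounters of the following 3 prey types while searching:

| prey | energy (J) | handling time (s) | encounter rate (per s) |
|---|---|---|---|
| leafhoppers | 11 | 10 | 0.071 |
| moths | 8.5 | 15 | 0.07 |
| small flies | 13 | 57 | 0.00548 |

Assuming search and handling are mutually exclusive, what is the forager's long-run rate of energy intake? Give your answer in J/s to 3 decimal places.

Energy encountered per unit search time: 0.071×11 + 0.07×8.5 + 0.00548×13 = 1.447 J/s.
Handling time per unit search time: 0.071×10 + 0.07×15 + 0.00548×57 = 2.072.
Rate = 1.447/(1 + 2.072) = 0.4711 J/s.

0.471 J/s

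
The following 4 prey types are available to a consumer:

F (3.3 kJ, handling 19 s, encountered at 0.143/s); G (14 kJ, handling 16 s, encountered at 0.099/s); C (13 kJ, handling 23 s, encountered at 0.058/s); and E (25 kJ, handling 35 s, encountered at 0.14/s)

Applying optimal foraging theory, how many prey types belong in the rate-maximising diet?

Rank by E/h (kJ/s): G 0.875, E 0.714, C 0.565, F 0.174. Include each in turn until the next type's E/h falls below the running intake rate.
Rate on top 1: 0.5364. E: 0.714 > 0.5364 → include.
Rate on top 2: 0.6529. C: 0.565 < 0.6529 → exclude; stop.
Optimal diet: G, E — 2 of 4 types.

2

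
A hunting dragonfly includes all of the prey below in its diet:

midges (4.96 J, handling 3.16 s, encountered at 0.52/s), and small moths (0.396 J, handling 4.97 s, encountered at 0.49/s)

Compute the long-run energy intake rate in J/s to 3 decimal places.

0.546 J/s

Energy encountered per unit search time: 0.52×4.96 + 0.49×0.396 = 2.773 J/s.
Handling time per unit search time: 0.52×3.16 + 0.49×4.97 = 4.079.
Rate = 2.773/(1 + 4.079) = 0.5461 J/s.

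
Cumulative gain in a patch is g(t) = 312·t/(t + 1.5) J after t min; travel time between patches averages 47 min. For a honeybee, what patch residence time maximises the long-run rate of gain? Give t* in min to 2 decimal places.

Optimal t* satisfies g'(t*) = g(t*)/(T + t*).
g'(t) = 312·1.5/(t + 1.5)². Setting 312·1.5/(t+1.5)² = 312t/[(t+1.5)(47+t)] gives 1.5(47+t) = t(t+1.5), so t² = 1.5×47 = 70.5.
t* = √70.5 = 8.396 min.

8.40 min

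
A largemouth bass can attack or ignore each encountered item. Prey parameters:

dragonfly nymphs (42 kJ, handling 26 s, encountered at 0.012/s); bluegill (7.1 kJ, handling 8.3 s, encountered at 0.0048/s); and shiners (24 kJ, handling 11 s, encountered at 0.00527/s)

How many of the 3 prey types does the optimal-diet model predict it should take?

3

Rank by E/h (kJ/s): shiners 2.18, dragonfly nymphs 1.62, bluegill 0.855. Include each in turn until the next type's E/h falls below the running intake rate.
Rate on top 1: 0.1195. dragonfly nymphs: 1.62 > 0.1195 → include.
Rate on top 2: 0.4602. bluegill: 0.855 > 0.4602 → include.
Optimal diet: shiners, dragonfly nymphs, bluegill — 3 of 3 types.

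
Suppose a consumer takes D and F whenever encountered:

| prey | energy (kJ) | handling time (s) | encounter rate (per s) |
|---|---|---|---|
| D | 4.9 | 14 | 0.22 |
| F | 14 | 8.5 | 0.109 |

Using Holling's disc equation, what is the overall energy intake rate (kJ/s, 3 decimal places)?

0.520 kJ/s

R = (0.22×4.9 + 0.109×14) / (1 + 0.22×14 + 0.109×8.5) = 2.604/5.006 = 0.5201 kJ/s.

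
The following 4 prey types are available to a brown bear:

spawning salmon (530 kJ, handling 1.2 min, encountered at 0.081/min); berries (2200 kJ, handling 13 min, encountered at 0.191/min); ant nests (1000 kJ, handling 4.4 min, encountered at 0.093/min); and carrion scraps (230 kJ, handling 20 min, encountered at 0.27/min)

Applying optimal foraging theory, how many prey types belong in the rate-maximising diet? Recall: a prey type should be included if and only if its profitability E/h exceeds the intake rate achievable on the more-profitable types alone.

Profitabilities (E/h, kJ/min): spawning salmon 442, ant nests 227, berries 169, carrion scraps 11.5. Add prey in this order while the next type's profitability exceeds the intake rate on those already taken.
Rate on top 1: 39.13. ant nests: 227 > 39.13 → include.
Rate on top 2: 90.23. berries: 169 > 90.23 → include.
Rate on top 3: 139.4. carrion scraps: 11.5 < 139.4 → exclude; stop.
Optimal diet: spawning salmon, ant nests, berries — 3 of 4 types.

3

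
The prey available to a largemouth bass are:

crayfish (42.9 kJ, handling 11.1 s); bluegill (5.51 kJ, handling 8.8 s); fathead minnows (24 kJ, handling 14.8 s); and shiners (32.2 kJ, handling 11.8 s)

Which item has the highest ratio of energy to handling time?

crayfish

Profitability E/h (kJ/s): crayfish = 42.9/11.1 = 3.86, bluegill = 5.51/8.8 = 0.626, fathead minnows = 24/14.8 = 1.62, shiners = 32.2/11.8 = 2.73.
Ranked: crayfish > shiners > fathead minnows > bluegill.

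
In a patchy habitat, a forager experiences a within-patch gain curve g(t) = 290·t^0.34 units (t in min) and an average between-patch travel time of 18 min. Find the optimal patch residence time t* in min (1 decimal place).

9.3 min

By the marginal value theorem, leave when the instantaneous gain rate g'(t) equals the habitat-wide average g(t)/(T + t).
g'(t) = 0.34·290·t^-0.66. Setting 0.34·290·t^-0.66 = 290·t^0.34/(18+t) gives 0.34(18+t) = t, so 0.66·t = 0.34×18.
t* = 0.34×18/0.66 = 9.273 min.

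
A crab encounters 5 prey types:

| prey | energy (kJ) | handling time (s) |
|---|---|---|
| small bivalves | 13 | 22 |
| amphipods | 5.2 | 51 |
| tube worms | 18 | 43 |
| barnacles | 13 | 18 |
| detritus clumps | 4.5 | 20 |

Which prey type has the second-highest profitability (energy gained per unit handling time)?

In descending order of E/h:
barnacles: 13/18 = 0.722 kJ/s
small bivalves: 13/22 = 0.591 kJ/s
tube worms: 18/43 = 0.419 kJ/s
detritus clumps: 4.5/20 = 0.225 kJ/s
amphipods: 5.2/51 = 0.102 kJ/s

small bivalves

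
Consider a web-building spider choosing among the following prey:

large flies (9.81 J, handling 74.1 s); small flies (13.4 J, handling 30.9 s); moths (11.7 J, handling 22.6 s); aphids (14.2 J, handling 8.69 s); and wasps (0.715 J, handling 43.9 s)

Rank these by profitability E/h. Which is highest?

aphids

Profitability E/h (J/s): large flies = 9.81/74.1 = 0.132, small flies = 13.4/30.9 = 0.434, moths = 11.7/22.6 = 0.518, aphids = 14.2/8.69 = 1.63, wasps = 0.715/43.9 = 0.0163.
Ranked: aphids > moths > small flies > large flies > wasps.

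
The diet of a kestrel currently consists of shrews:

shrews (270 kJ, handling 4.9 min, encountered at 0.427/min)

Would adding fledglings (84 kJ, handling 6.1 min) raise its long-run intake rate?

No

Current rate: (0.427×270)/(1 + 0.427×4.9) = 37.28 kJ/min.
fledglings: E/h = 84/6.1 = 13.77 kJ/min.
Since 13.77 < R, time spent handling fledglings is better spent searching.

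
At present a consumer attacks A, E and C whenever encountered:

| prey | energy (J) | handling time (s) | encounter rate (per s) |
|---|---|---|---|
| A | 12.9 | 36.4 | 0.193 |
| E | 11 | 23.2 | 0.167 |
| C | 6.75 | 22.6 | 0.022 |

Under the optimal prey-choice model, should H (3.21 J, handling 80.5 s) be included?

Current rate: (0.193×12.9 + 0.167×11 + 0.022×6.75)/(1 + 0.193×36.4 + 0.167×23.2 + 0.022×22.6) = 0.361 J/s.
Profitability of H: 3.21/80.5 = 0.03988 J/s.
Since 0.03988 < R, time spent handling H is better spent searching.

No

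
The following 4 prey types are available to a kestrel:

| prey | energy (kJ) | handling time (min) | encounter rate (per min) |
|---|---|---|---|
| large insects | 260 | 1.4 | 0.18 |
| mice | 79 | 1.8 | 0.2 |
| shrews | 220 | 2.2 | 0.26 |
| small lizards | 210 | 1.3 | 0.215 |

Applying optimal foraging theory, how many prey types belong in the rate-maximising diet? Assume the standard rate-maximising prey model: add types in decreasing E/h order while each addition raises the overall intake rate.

Rank by E/h (kJ/min): large insects 186, small lizards 162, shrews 100, mice 43.9. Include each in turn until the next type's E/h falls below the running intake rate.
Rate on top 1: 37.38. small lizards: 162 > 37.38 → include.
Rate on top 2: 60.04. shrews: 100 > 60.04 → include.
Rate on top 3: 70.91. mice: 43.9 < 70.91 → exclude; stop.
Optimal diet: large insects, small lizards, shrews — 3 of 4 types.

3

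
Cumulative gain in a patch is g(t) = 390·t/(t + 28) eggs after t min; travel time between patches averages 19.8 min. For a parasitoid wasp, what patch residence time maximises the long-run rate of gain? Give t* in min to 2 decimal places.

By the marginal value theorem, leave when the instantaneous gain rate g'(t) equals the habitat-wide average g(t)/(T + t).
g'(t) = 390·28/(t + 28)². Setting 390·28/(t+28)² = 390t/[(t+28)(19.8+t)] gives 28(19.8+t) = t(t+28), so t² = 28×19.8 = 554.4.
t* = √554.4 = 23.55 min.

23.55 min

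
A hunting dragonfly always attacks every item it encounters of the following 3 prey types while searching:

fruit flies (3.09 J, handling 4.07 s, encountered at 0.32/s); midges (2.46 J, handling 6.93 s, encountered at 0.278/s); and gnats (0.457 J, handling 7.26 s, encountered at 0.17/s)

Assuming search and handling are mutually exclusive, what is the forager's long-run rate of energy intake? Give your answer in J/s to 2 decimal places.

R = (0.32×3.09 + 0.278×2.46 + 0.17×0.457) / (1 + 0.32×4.07 + 0.278×6.93 + 0.17×7.26) = 1.75/5.463 = 0.3204 J/s.

0.32 J/s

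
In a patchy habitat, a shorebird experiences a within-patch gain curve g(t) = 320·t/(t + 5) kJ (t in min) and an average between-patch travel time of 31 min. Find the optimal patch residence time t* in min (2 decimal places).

12.45 min

Optimal t* satisfies g'(t*) = g(t*)/(T + t*).
g'(t) = 320·5/(t + 5)². Setting 320·5/(t+5)² = 320t/[(t+5)(31+t)] gives 5(31+t) = t(t+5), so t² = 5×31 = 155.
t* = √155 = 12.45 min.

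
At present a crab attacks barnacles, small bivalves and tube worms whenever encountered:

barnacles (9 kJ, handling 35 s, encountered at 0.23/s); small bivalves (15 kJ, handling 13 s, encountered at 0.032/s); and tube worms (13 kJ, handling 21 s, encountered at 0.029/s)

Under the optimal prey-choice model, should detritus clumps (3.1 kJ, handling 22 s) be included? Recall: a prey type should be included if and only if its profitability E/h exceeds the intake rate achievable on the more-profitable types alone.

No

Intake rate on the current diet: R = (0.23×9 + 0.032×15 + 0.029×13) / (1 + 0.23×35 + 0.032×13 + 0.029×21) = 2.927/10.08 = 0.2905 kJ/s.
detritus clumps: E/h = 3.1/22 = 0.1409 kJ/s.
Since 0.1409 < R, time spent handling detritus clumps is better spent searching.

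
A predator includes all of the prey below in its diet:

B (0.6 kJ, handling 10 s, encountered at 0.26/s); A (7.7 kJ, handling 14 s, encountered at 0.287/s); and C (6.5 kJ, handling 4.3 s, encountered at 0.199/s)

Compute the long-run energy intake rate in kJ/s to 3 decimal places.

0.432 kJ/s

R = Σλ_iE_i / (1 + Σλ_ih_i)
Numerator: 0.26×0.6 + 0.287×7.7 + 0.199×6.5 = 3.659
Denominator: 1 + 0.26×10 + 0.287×14 + 0.199×4.3 = 8.474
R = 3.659/8.474 = 0.4319 kJ/s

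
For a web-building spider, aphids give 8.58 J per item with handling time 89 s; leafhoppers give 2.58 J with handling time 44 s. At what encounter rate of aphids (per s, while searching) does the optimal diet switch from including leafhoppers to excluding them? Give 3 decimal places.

At the threshold, the rate on aphids alone equals the profitability of leafhoppers: λ·8.58/(1 + λ·89) = 2.58/44 = 0.05864.
Rearranging, λ(8.58 − 0.05864×89) = 0.05864, so λ = 0.05864/3.361 = 0.01744 per s.

0.017 per s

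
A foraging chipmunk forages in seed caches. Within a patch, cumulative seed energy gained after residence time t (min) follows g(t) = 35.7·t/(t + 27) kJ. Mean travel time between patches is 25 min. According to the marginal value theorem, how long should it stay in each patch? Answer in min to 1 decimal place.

By the marginal value theorem, leave when the instantaneous gain rate g'(t) equals the habitat-wide average g(t)/(T + t).
g'(t) = 35.7·27/(t + 27)². Setting 35.7·27/(t+27)² = 35.7t/[(t+27)(25+t)] gives 27(25+t) = t(t+27), so t² = 27×25 = 675.
t* = √675 = 25.98 min.

26.0 min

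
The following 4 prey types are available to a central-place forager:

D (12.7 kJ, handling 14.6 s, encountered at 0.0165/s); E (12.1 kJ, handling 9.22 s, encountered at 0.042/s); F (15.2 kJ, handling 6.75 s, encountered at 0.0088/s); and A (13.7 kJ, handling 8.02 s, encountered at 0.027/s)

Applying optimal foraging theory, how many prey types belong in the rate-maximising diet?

4

Rank by E/h (kJ/s): F 2.25, A 1.71, E 1.31, D 0.87. Include each in turn until the next type's E/h falls below the running intake rate.
Rate on top 1: 0.1263. A: 1.71 > 0.1263 → include.
Rate on top 2: 0.3947. E: 1.31 > 0.3947 → include.
Rate on top 3: 0.6084. D: 0.87 > 0.6084 → include.
Optimal diet: F, A, E, D — 4 of 4 types.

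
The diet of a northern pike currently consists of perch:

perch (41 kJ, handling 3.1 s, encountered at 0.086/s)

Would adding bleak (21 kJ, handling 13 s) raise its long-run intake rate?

No

Current rate: (0.086×41)/(1 + 0.086×3.1) = 2.784 kJ/s.
Profitability of bleak: 21/13 = 1.615 kJ/s.
1.615 < 2.784, so adding bleak would lower the average — exclude it.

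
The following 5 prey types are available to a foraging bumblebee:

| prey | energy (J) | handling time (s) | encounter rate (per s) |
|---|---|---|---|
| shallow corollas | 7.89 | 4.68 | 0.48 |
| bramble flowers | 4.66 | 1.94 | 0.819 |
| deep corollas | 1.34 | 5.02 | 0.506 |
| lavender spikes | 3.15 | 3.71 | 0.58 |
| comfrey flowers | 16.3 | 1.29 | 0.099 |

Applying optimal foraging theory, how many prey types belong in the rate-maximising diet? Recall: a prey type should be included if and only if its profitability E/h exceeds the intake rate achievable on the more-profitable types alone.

Rank by E/h (J/s): comfrey flowers 12.6, bramble flowers 2.4, shallow corollas 1.69, lavender spikes 0.849, deep corollas 0.267. Include each in turn until the next type's E/h falls below the running intake rate.
Rate on top 1: 1.431. bramble flowers: 2.4 > 1.431 → include.
Rate on top 2: 1.999. shallow corollas: 1.69 < 1.999 → exclude; stop.
Optimal diet: comfrey flowers, bramble flowers — 2 of 5 types.

2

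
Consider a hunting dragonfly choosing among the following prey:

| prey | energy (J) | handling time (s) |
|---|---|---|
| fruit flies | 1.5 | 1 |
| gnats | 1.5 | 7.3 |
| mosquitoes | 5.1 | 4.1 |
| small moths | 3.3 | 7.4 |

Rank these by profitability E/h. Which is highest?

Profitability E/h (J/s): fruit flies = 1.5/1 = 1.5, gnats = 1.5/7.3 = 0.205, mosquitoes = 5.1/4.1 = 1.24, small moths = 3.3/7.4 = 0.446.
Ranked: fruit flies > mosquitoes > small moths > gnats.

fruit flies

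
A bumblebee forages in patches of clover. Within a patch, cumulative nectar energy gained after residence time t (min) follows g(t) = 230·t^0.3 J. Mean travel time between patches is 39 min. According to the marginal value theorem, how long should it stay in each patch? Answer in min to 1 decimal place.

Optimal t* satisfies g'(t*) = g(t*)/(T + t*).
g'(t) = 0.3·230·t^-0.7. Setting 0.3·230·t^-0.7 = 230·t^0.3/(39+t) gives 0.3(39+t) = t, so 0.70·t = 0.3×39.
t* = 0.3×39/0.70 = 16.71 min.

16.7 min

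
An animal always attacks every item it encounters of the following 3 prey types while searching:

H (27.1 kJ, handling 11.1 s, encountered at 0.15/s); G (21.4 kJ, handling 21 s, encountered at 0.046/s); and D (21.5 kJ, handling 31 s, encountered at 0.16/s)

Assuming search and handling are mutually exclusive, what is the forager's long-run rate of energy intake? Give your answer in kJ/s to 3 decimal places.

Energy encountered per unit search time: 0.15×27.1 + 0.046×21.4 + 0.16×21.5 = 8.489 kJ/s.
Handling time per unit search time: 0.15×11.1 + 0.046×21 + 0.16×31 = 7.591.
Rate = 8.489/(1 + 7.591) = 0.9882 kJ/s.

0.988 kJ/s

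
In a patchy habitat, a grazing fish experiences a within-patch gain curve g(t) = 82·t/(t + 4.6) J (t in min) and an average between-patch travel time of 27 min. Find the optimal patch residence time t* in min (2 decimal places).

By the marginal value theorem, leave when the instantaneous gain rate g'(t) equals the habitat-wide average g(t)/(T + t).
g'(t) = 82·4.6/(t + 4.6)². Setting 82·4.6/(t+4.6)² = 82t/[(t+4.6)(27+t)] gives 4.6(27+t) = t(t+4.6), so t² = 4.6×27 = 124.2.
t* = √124.2 = 11.14 min.

11.14 min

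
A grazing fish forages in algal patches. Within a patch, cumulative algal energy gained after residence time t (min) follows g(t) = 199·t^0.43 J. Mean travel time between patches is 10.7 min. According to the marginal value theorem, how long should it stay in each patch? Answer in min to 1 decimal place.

8.1 min

By the marginal value theorem, leave when the instantaneous gain rate g'(t) equals the habitat-wide average g(t)/(T + t).
g'(t) = 0.43·199·t^-0.57. Setting 0.43·199·t^-0.57 = 199·t^0.43/(10.7+t) gives 0.43(10.7+t) = t, so 0.57·t = 0.43×10.7.
t* = 0.43×10.7/0.57 = 8.072 min.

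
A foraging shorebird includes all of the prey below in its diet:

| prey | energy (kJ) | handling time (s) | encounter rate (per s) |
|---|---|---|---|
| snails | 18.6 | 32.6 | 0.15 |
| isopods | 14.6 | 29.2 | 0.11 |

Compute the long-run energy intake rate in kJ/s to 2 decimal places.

Energy encountered per unit search time: 0.15×18.6 + 0.11×14.6 = 4.396 kJ/s.
Handling time per unit search time: 0.15×32.6 + 0.11×29.2 = 8.102.
Rate = 4.396/(1 + 8.102) = 0.483 kJ/s.

0.48 kJ/s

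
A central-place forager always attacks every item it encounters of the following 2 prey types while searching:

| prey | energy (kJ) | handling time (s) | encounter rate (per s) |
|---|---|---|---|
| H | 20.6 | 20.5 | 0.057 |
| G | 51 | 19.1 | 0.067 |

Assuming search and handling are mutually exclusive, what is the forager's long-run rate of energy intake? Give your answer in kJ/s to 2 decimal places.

1.33 kJ/s

R = (0.057×20.6 + 0.067×51) / (1 + 0.057×20.5 + 0.067×19.1) = 4.591/3.448 = 1.331 kJ/s.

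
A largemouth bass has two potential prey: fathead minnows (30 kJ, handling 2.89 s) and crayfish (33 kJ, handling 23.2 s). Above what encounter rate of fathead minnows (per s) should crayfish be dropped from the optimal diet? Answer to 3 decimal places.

Drop crayfish once their profitability E₂/h₂ falls below the rate achievable on fathead minnows alone: E₂/h₂ = λE₁/(1 + λh₁).
Solve for λ: λE₁h₂ = E₂(1 + λh₁) → λ(E₁h₂ − E₂h₁) = E₂ → λ = E₂/(E₁h₂ − E₂h₁).
λ = 33/(30×23.2 − 33×2.89) = 33/600.6 = 0.05494 per s.

0.055 per s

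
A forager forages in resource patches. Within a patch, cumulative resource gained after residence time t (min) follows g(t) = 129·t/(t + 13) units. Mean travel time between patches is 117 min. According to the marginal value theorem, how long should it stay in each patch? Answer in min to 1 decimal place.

39.0 min

Optimal t* satisfies g'(t*) = g(t*)/(T + t*).
g'(t) = 129·13/(t + 13)². Setting 129·13/(t+13)² = 129t/[(t+13)(117+t)] gives 13(117+t) = t(t+13), so t² = 13×117 = 1521.
t* = √1521 = 39 min.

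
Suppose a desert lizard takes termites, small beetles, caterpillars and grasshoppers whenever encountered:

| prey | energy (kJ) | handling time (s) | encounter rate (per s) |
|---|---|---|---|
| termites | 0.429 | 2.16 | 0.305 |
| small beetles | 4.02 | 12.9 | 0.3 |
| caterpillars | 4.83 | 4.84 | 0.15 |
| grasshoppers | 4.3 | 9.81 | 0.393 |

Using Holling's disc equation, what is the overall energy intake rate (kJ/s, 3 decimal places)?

0.371 kJ/s

Energy encountered per unit search time: 0.305×0.429 + 0.3×4.02 + 0.15×4.83 + 0.393×4.3 = 3.751 kJ/s.
Handling time per unit search time: 0.305×2.16 + 0.3×12.9 + 0.15×4.84 + 0.393×9.81 = 9.11.
Rate = 3.751/(1 + 9.11) = 0.371 kJ/s.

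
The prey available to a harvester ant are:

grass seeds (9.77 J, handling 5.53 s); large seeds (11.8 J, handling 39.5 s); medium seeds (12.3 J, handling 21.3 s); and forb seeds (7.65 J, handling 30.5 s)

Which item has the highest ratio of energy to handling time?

grass seeds

In descending order of E/h:
grass seeds: 9.77/5.53 = 1.77 J/s
medium seeds: 12.3/21.3 = 0.577 J/s
large seeds: 11.8/39.5 = 0.299 J/s
forb seeds: 7.65/30.5 = 0.251 J/s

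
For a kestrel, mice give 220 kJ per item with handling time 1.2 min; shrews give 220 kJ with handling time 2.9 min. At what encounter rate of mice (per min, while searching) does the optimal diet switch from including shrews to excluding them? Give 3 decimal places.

0.588 per min

The zero-one rule: include shrews iff E₂/h₂ > λE₁/(1+λh₁). Equality gives the switch point.
λE₁h₂ = E₂ + λE₂h₁ ⇒ λ = E₂/(E₁h₂ − E₂h₁) = 220/(638 − 264) = 0.5882 per min.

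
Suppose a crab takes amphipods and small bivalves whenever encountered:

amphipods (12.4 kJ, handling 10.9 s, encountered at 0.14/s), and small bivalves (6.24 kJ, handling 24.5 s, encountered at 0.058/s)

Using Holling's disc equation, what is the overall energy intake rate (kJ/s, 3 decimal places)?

0.532 kJ/s

R = Σλ_iE_i / (1 + Σλ_ih_i)
Numerator: 0.14×12.4 + 0.058×6.24 = 2.098
Denominator: 1 + 0.14×10.9 + 0.058×24.5 = 3.947
R = 2.098/3.947 = 0.5315 kJ/s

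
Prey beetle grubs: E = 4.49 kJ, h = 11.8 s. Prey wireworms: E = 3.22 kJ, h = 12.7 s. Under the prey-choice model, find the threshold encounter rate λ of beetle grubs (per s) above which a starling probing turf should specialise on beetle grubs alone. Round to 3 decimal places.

At the threshold, the rate on beetle grubs alone equals the profitability of wireworms: λ·4.49/(1 + λ·11.8) = 3.22/12.7 = 0.2535.
Rearranging, λ(4.49 − 0.2535×11.8) = 0.2535, so λ = 0.2535/1.498 = 0.1692 per s.

0.169 per s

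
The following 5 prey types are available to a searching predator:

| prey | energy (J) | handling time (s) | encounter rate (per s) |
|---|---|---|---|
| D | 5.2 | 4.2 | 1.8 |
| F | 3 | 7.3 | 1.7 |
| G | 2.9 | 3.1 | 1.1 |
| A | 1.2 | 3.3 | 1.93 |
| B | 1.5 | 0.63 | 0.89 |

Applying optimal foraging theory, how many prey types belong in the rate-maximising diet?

Rank by E/h (J/s): B 2.38, D 1.24, G 0.935, F 0.411, A 0.364. Include each in turn until the next type's E/h falls below the running intake rate.
Rate on top 1: 0.8554. D: 1.24 > 0.8554 → include.
Rate on top 2: 1.173. G: 0.935 < 1.173 → exclude; stop.
Optimal diet: B, D — 2 of 5 types.

2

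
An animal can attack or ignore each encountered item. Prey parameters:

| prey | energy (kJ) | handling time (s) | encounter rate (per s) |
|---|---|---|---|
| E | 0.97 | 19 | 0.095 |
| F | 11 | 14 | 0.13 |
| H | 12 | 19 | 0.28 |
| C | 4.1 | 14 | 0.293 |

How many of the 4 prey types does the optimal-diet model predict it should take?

2

E/h in descending order: F 0.786, H 0.632, C 0.293, E 0.0511 kJ/s. The optimal diet is the largest prefix of this list for which every included type satisfies E_i/h_i > R on the types above it.
Rate on top 1: 0.5071. H: 0.632 > 0.5071 → include.
Rate on top 2: 0.5885. C: 0.293 < 0.5885 → exclude; stop.
Optimal diet: F, H — 2 of 4 types.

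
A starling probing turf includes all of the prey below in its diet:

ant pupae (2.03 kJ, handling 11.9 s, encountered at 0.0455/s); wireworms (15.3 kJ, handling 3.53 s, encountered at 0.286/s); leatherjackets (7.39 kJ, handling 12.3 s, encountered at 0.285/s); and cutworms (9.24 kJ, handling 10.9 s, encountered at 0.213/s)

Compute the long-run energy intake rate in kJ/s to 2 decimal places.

R = Σλ_iE_i / (1 + Σλ_ih_i)
Numerator: 0.0455×2.03 + 0.286×15.3 + 0.285×7.39 + 0.213×9.24 = 8.542
Denominator: 1 + 0.0455×11.9 + 0.286×3.53 + 0.285×12.3 + 0.213×10.9 = 8.378
R = 8.542/8.378 = 1.02 kJ/s

1.02 kJ/s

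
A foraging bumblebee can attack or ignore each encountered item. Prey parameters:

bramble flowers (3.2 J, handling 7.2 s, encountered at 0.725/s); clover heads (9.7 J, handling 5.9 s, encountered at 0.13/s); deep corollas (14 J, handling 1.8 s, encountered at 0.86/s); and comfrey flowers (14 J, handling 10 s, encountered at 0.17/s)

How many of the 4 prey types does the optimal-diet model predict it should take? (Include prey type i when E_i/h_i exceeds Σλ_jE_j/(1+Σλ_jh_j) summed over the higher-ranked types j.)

Profitabilities (E/h, J/s): deep corollas 7.78, clover heads 1.64, comfrey flowers 1.4, bramble flowers 0.444. Add prey in this order while the next type's profitability exceeds the intake rate on those already taken.
Rate on top 1: 4.725. clover heads: 1.64 < 4.725 → exclude; stop.
Optimal diet: deep corollas — 1 of 4 types.

1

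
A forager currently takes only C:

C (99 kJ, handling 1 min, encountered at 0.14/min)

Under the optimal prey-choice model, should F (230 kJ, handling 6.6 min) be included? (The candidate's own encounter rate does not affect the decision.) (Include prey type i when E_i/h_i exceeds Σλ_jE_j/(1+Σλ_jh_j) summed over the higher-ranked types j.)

Yes

Current rate: (0.14×99)/(1 + 0.14×1) = 12.16 kJ/min.
F: E/h = 230/6.6 = 34.85 kJ/min.
34.85 > 12.16, so adding F raises the average — include it.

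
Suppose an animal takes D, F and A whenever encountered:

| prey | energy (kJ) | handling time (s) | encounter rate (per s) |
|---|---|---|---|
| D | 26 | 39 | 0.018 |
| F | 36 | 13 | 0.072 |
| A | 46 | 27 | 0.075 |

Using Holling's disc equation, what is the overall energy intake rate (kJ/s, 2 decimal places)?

1.40 kJ/s

Energy encountered per unit search time: 0.018×26 + 0.072×36 + 0.075×46 = 6.51 kJ/s.
Handling time per unit search time: 0.018×39 + 0.072×13 + 0.075×27 = 3.663.
Rate = 6.51/(1 + 3.663) = 1.396 kJ/s.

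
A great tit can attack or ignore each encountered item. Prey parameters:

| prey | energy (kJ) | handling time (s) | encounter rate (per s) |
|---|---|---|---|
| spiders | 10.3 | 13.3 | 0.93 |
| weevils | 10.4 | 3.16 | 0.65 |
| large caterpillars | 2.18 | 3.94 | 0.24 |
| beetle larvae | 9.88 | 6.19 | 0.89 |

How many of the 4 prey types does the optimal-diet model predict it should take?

Profitabilities (E/h, kJ/s): weevils 3.29, beetle larvae 1.6, spiders 0.774, large caterpillars 0.553. Add prey in this order while the next type's profitability exceeds the intake rate on those already taken.
Rate on top 1: 2.213. beetle larvae: 1.6 < 2.213 → exclude; stop.
Optimal diet: weevils — 1 of 4 types.

1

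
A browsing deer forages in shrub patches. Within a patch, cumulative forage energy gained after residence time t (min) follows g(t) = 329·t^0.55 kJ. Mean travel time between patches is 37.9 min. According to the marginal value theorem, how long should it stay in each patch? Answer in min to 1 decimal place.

46.3 min

By the marginal value theorem, leave when the instantaneous gain rate g'(t) equals the habitat-wide average g(t)/(T + t).
g'(t) = 0.55·329·t^-0.45. Setting 0.55·329·t^-0.45 = 329·t^0.55/(37.9+t) gives 0.55(37.9+t) = t, so 0.45·t = 0.55×37.9.
t* = 0.55×37.9/0.45 = 46.32 min.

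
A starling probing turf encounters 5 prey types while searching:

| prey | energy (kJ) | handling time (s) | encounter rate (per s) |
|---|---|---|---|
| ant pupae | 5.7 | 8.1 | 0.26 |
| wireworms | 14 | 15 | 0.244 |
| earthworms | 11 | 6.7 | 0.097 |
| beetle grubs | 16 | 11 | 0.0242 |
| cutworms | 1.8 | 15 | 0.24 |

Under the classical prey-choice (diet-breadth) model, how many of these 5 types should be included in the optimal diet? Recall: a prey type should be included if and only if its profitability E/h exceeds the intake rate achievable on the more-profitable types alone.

3

Rank by E/h (kJ/s): earthworms 1.64, beetle grubs 1.45, wireworms 0.933, ant pupae 0.704, cutworms 0.12. Include each in turn until the next type's E/h falls below the running intake rate.
Rate on top 1: 0.6467. beetle grubs: 1.45 > 0.6467 → include.
Rate on top 2: 0.7589. wireworms: 0.933 > 0.7589 → include.
Rate on top 3: 0.8734. ant pupae: 0.704 < 0.8734 → exclude; stop.
Optimal diet: earthworms, beetle grubs, wireworms — 3 of 5 types.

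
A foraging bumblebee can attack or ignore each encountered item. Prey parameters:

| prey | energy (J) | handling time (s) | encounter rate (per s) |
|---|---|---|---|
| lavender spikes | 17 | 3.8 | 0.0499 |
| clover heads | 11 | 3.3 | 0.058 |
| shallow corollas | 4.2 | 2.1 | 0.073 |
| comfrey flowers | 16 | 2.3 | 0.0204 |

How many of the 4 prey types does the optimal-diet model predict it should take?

E/h in descending order: comfrey flowers 6.96, lavender spikes 4.47, clover heads 3.33, shallow corollas 2 J/s. The optimal diet is the largest prefix of this list for which every included type satisfies E_i/h_i > R on the types above it.
Rate on top 1: 0.3118. lavender spikes: 4.47 > 0.3118 → include.
Rate on top 2: 0.95. clover heads: 3.33 > 0.95 → include.
Rate on top 3: 1.269. shallow corollas: 2 > 1.269 → include.
Optimal diet: comfrey flowers, lavender spikes, clover heads, shallow corollas — 4 of 4 types.

4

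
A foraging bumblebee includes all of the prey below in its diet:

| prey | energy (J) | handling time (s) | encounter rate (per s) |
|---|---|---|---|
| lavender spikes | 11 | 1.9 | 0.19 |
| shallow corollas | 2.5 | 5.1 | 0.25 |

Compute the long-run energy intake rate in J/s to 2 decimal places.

1.03 J/s

R = (0.19×11 + 0.25×2.5) / (1 + 0.19×1.9 + 0.25×5.1) = 2.715/2.636 = 1.03 J/s.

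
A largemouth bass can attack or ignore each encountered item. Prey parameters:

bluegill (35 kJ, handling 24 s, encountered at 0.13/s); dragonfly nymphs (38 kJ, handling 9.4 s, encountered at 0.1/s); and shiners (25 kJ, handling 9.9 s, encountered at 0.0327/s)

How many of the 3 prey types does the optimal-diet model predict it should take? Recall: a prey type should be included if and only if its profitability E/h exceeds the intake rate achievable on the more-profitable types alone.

Profitabilities (E/h, kJ/s): dragonfly nymphs 4.04, shiners 2.53, bluegill 1.46. Add prey in this order while the next type's profitability exceeds the intake rate on those already taken.
Rate on top 1: 1.959. shiners: 2.53 > 1.959 → include.
Rate on top 2: 2.04. bluegill: 1.46 < 2.04 → exclude; stop.
Optimal diet: dragonfly nymphs, shiners — 2 of 3 types.

2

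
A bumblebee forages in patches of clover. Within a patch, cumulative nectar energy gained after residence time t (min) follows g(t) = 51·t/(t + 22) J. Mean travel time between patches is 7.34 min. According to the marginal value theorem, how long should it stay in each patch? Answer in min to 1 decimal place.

Maximise g(t)/(T+t): set derivative to zero → g'(t)(T+t) = g(t).
g'(t) = 51·22/(t + 22)². Setting 51·22/(t+22)² = 51t/[(t+22)(7.34+t)] gives 22(7.34+t) = t(t+22), so t² = 22×7.34 = 161.5.
t* = √161.5 = 12.71 min.

12.7 min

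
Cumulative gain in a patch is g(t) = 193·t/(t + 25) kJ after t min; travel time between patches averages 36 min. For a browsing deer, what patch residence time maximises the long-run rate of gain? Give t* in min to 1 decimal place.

Maximise g(t)/(T+t): set derivative to zero → g'(t)(T+t) = g(t).
g'(t) = 193·25/(t + 25)². Setting 193·25/(t+25)² = 193t/[(t+25)(36+t)] gives 25(36+t) = t(t+25), so t² = 25×36 = 900.
t* = √900 = 30 min.

30.0 min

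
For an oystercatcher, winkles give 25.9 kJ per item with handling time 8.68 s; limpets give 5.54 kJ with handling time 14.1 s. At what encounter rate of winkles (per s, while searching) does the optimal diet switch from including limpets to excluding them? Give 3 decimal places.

At the threshold, the rate on winkles alone equals the profitability of limpets: λ·25.9/(1 + λ·8.68) = 5.54/14.1 = 0.3929.
Rearranging, λ(25.9 − 0.3929×8.68) = 0.3929, so λ = 0.3929/22.49 = 0.01747 per s.

0.017 per s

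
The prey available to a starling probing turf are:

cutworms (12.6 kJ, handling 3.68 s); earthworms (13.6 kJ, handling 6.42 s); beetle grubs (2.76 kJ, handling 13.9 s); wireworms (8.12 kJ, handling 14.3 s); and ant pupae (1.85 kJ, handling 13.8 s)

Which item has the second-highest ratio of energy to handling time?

earthworms

Profitability E/h (kJ/s): cutworms = 12.6/3.68 = 3.42, earthworms = 13.6/6.42 = 2.12, beetle grubs = 2.76/13.9 = 0.199, wireworms = 8.12/14.3 = 0.568, ant pupae = 1.85/13.8 = 0.134.
Ranked: cutworms > earthworms > wireworms > beetle grubs > ant pupae.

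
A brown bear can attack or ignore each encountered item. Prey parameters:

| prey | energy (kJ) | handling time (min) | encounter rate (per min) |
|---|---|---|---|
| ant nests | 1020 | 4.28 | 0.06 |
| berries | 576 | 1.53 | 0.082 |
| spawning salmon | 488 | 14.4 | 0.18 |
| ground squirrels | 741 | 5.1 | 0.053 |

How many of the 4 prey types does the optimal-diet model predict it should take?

3

Profitabilities (E/h, kJ/min): berries 376, ant nests 238, ground squirrels 145, spawning salmon 33.9. Add prey in this order while the next type's profitability exceeds the intake rate on those already taken.
Rate on top 1: 41.97. ant nests: 238 > 41.97 → include.
Rate on top 2: 78.45. ground squirrels: 145 > 78.45 → include.
Rate on top 3: 89.38. spawning salmon: 33.9 < 89.38 → exclude; stop.
Optimal diet: berries, ant nests, ground squirrels — 3 of 4 types.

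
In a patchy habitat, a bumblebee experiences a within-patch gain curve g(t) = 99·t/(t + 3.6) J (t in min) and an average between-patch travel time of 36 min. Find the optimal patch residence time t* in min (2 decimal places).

11.38 min

Maximise g(t)/(T+t): set derivative to zero → g'(t)(T+t) = g(t).
g'(t) = 99·3.6/(t + 3.6)². Setting 99·3.6/(t+3.6)² = 99t/[(t+3.6)(36+t)] gives 3.6(36+t) = t(t+3.6), so t² = 3.6×36 = 129.6.
t* = √129.6 = 11.38 min.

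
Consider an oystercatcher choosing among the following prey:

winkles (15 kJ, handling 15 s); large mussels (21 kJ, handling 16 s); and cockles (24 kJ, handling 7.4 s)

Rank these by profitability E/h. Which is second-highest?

large mussels

In descending order of E/h:
cockles: 24/7.4 = 3.24 kJ/s
large mussels: 21/16 = 1.31 kJ/s
winkles: 15/15 = 1 kJ/s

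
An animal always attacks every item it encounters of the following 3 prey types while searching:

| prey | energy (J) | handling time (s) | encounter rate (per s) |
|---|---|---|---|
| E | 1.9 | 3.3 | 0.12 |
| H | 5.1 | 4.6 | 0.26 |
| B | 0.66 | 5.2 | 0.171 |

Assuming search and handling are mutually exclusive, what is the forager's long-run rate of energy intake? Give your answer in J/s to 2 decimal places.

R = (0.12×1.9 + 0.26×5.1 + 0.171×0.66) / (1 + 0.12×3.3 + 0.26×4.6 + 0.171×5.2) = 1.667/3.481 = 0.4788 J/s.

0.48 J/s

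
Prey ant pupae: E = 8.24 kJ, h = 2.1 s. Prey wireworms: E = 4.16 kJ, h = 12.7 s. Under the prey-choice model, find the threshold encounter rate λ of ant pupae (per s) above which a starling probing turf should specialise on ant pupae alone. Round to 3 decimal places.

Drop wireworms once their profitability E₂/h₂ falls below the rate achievable on ant pupae alone: E₂/h₂ = λE₁/(1 + λh₁).
Solve for λ: λE₁h₂ = E₂(1 + λh₁) → λ(E₁h₂ − E₂h₁) = E₂ → λ = E₂/(E₁h₂ − E₂h₁).
λ = 4.16/(8.24×12.7 − 4.16×2.1) = 4.16/95.91 = 0.04337 per s.

0.043 per s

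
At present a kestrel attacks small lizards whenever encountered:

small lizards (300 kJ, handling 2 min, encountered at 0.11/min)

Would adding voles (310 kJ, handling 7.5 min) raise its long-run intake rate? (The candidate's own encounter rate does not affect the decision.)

Yes

Intake rate on the current diet: R = (0.11×300) / (1 + 0.11×2) = 33/1.22 = 27.05 kJ/min.
voles: E/h = 310/7.5 = 41.33 kJ/min.
41.33 > 27.05, so adding voles raises the average — include it.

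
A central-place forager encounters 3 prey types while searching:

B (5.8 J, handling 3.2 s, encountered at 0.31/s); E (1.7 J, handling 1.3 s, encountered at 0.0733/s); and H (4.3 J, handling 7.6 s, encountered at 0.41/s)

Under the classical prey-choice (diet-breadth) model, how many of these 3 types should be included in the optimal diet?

E/h in descending order: B 1.81, E 1.31, H 0.566 J/s. The optimal diet is the largest prefix of this list for which every included type satisfies E_i/h_i > R on the types above it.
Rate on top 1: 0.9026. E: 1.31 > 0.9026 → include.
Rate on top 2: 0.9211. H: 0.566 < 0.9211 → exclude; stop.
Optimal diet: B, E — 2 of 3 types.

2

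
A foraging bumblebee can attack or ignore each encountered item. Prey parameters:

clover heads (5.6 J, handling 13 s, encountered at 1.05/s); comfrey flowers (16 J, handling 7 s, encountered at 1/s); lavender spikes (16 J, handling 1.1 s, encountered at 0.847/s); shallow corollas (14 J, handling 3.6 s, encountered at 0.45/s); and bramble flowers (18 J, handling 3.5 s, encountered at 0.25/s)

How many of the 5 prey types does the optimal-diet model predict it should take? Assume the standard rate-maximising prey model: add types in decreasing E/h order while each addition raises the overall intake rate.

E/h in descending order: lavender spikes 14.5, bramble flowers 5.14, shallow corollas 3.89, comfrey flowers 2.29, clover heads 0.431 J/s. The optimal diet is the largest prefix of this list for which every included type satisfies E_i/h_i > R on the types above it.
Rate on top 1: 7.016. bramble flowers: 5.14 < 7.016 → exclude; stop.
Optimal diet: lavender spikes — 1 of 5 types.

1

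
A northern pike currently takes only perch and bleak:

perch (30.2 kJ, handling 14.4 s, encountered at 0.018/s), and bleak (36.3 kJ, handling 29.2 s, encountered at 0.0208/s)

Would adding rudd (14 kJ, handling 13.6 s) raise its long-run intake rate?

Yes

On perch and bleak alone, R = ΣλE/(1+Σλh) = 1.299/1.867 = 0.6957 kJ/s.
Profitability of rudd: 14/13.6 = 1.029 kJ/s.
1.029 > 0.6957, so adding rudd raises the average — include it.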